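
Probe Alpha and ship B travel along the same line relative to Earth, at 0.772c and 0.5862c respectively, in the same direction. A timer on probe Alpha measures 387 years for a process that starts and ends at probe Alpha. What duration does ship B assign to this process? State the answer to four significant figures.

411.4 years

The velocity of probe Alpha relative to ship B is (0.772 − 0.5862)c / (1 − 0.772×0.5862) = 0.33939c; relative speed 0.33939c.
γ for this relative speed: γ = 1/√(1 − 0.115186) = 1.0631.
The clock on probe Alpha records proper time, so ship B measures Δt = γΔτ = 1.0631 × 387 = 411.4 years.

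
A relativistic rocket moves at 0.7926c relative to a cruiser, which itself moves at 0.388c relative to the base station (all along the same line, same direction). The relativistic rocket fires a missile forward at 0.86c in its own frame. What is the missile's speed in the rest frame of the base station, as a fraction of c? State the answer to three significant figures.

0.992c

First combine the missile and relativistic rocket (S''→S'): u₁ = (0.86 + 0.7926)/(1 + 0.86×0.7926) = 1.6526/1.681636 = 0.98273.
Then combine with the cruiser (S'→S): u = (0.98273 + 0.388)/(1 + 0.98273×0.388) = 1.37073/1.38129924 = 0.99235.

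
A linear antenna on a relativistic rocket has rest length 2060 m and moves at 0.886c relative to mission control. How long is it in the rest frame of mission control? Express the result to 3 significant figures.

955 m

Lorentz factor: γ = (1 − 0.784996)^(−1/2) = 2.1566.
Length contraction: L = L₀/γ = 2060/2.1566 = 955 m.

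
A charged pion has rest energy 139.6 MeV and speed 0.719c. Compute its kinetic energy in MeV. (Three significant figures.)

With β = 0.719, γ = 1/√(1 − 0.719²) = 1/√0.483039 = 1.43883.
Kinetic energy: K = (γ − 1)mc² = (1.43883 − 1) × 139.6 MeV = 0.43883 × 139.6 = 61.3 MeV.

61.3 MeV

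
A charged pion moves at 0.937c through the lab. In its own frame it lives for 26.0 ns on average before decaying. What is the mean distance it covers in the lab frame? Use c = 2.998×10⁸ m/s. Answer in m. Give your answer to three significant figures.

With β = 0.937, γ = 1/√(1 − 0.937²) = 1/√0.122031 = 2.8626.
Lab-frame lifetime: Δt = γτ = 2.8626 × 26.0 ns = 74.428 ns.
Distance: d = vΔt = 0.937 × 2.998×10⁸ m/s × 7.4428×10^-8 s = 20.9 m.

20.9 m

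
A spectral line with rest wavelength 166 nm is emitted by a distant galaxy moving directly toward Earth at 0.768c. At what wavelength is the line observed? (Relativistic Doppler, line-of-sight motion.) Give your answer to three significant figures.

60.1 nm

Relativistic Doppler for wavelength: λ_obs = λ_src · √((1−β)/(1+β)).
With β = 0.768: factor = √(0.232/1.768) = 0.36225.
λ_obs = 166 × 0.36225 = 60.1 nm.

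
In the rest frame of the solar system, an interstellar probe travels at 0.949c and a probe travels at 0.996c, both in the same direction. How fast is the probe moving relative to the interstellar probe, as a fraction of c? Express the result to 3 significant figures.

Transform to the interstellar probe's frame: u' = (u − v)/(1 − uv/c²).
u' = (0.996 − 0.949)/(1 − 0.996×0.949) = 0.047/0.054796 = 0.85773.
Speed in the interstellar probe's frame: 0.858c (in the same direction).

0.858c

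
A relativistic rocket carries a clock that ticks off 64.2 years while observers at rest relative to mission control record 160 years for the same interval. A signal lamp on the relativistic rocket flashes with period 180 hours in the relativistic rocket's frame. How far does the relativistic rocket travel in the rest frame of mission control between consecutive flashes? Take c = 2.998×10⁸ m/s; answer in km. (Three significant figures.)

4.43×10^11 km

From Δt = γΔτ: γ = 160/64.2 = 2.49221.
β = √(1 − 1/γ²) = 0.91597. Lab-frame period = γτ = 2.49221×180 hours = 448.6 hours. Distance = βc × γτ = 0.91597 × 2.998×10⁸ m/s × 1614960 s = 4.4348×10^14 m = 4.43×10^11 km.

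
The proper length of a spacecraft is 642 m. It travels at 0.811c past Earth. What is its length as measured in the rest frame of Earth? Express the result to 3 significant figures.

With β = 0.811, γ = 1/√(1 − 0.811²) = 1/√0.342279 = 1.7093.
Length contraction: L = L₀/γ = 642/1.7093 = 376 m.

376 m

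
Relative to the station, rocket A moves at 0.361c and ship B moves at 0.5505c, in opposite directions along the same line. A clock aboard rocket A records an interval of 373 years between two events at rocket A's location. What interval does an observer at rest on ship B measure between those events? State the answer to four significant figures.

Transform rocket A's velocity into ship B's frame: (0.361 + 0.5505)/(1 + 0.361·0.5505) = 0.9115/1.1987305, so the relative speed is 0.76039c.
At |u| = 0.76039c, γ = (1 − 0.578193)^(−1/2) = 1.5397.
The clock on rocket A records proper time, so ship B measures Δt = γΔτ = 1.5397 × 373 = 574.3 years.

574.3 years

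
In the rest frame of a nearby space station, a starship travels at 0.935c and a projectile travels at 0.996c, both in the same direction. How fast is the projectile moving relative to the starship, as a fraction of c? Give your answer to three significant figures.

0.887c

Transform to the starship's frame: u' = (u − v)/(1 − uv/c²).
u' = (0.996 − 0.935)/(1 − 0.996×0.935) = 0.061/0.06874 = 0.8874.
Speed in the starship's frame: 0.887c (in the same direction).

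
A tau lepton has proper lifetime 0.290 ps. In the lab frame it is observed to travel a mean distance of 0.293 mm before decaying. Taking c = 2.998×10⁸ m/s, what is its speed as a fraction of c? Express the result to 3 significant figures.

d = βγcτ ⇒ βγ = d/(cτ) = 2.930×10^-4 m / (8.6942×10^-5 m) = 3.3701.
β = (βγ)/√(1+(βγ)²) = 3.3701/√12.3576 = 0.959.

0.959c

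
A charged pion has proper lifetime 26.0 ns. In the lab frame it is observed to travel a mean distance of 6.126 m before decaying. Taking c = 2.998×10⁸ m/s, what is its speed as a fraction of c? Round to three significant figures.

Lab distance = (lab lifetime)·v = γτ·βc, so βγ = d/(cτ) = 6.126/(2.998×10⁸ × 2.600×10^-8) = 0.78591.
With βγ = 0.78591: γ² = 1 + (βγ)² = 1.617655, and β = (βγ)/γ = 0.78591/1.27187 = 0.618.

0.618c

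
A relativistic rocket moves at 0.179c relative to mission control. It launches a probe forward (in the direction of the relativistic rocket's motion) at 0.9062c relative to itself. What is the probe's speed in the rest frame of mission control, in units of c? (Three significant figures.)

0.934c

In units of c, u = (u' + v)/(1 + u'v) with u' = 0.9062 and v = 0.179.
Numerator: 0.9062 + 0.179 = 1.0852. Denominator: 1 + (0.9062)(0.179) = 1.1622098.
u = 1.0852/1.1622098 = 0.93374, so the speed is 0.934c.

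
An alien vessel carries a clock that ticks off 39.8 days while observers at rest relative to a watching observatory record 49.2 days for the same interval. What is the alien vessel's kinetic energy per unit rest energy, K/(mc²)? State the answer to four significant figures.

0.2362

From Δt = γΔτ: γ = 49.2/39.8 = 1.23618.
K/(mc²) = γ − 1 = 1.23618 − 1 = 0.2362.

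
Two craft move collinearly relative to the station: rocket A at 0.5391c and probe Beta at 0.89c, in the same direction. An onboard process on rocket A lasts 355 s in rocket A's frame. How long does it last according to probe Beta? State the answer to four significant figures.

Speed of rocket A in probe Beta's frame: u = (v_A − v_B)/(1 − v_A v_B/c²) = (0.5391 − 0.89)/(1 − 0.5391×0.89) = −0.3509/0.520201 = −0.67455; |u| = 0.67455c.
At |u| = 0.67455c, γ = (1 − 0.455018)^(−1/2) = 1.3546.
Rocket A's interval is proper; time dilation gives Δt_B = γΔτ = 1.3546 × 355 s = 480.9 s.

480.9 s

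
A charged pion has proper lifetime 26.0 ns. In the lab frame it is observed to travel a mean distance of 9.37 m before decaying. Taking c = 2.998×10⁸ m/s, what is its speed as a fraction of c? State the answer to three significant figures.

d = βγcτ ⇒ βγ = d/(cτ) = 9.370 m / (7.7948 m) = 1.2021.
β = (βγ)/√(1+(βγ)²) = 1.2021/√2.44504 = 0.769.

0.769c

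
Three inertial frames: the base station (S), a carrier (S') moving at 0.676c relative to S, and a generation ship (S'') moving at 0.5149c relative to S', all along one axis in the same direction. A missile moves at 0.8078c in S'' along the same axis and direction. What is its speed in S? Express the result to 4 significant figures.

0.9869c

First combine the missile and generation ship (S''→S'): u₁ = (0.8078 + 0.5149)/(1 + 0.8078×0.5149) = 1.3227/1.41593622 = 0.93415.
Then combine with the carrier (S'→S): u = (0.93415 + 0.676)/(1 + 0.93415×0.676) = 1.61015/1.6314854 = 0.98692.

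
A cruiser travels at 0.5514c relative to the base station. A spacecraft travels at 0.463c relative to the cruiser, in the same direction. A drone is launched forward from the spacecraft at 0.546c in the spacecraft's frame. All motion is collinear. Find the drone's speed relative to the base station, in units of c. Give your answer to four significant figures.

0.9395c

Compose velocities in two stages. Stage 1 (into S'): u₁ = (0.546+0.463)/(1+0.546×0.463) = 0.8054.
Stage 2 (into S): u = (0.8054+0.5514)/(1+0.8054×0.5514) = 0.93955, so the speed is 0.9395c.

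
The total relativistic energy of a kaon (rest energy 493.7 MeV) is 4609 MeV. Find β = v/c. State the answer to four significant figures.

γ = E/(mc²) = 4609/493.7 = 9.3356.
β = √(1 − 1/γ²) = √(1 − 0.011474) = √0.988526 = 0.9942.

0.9942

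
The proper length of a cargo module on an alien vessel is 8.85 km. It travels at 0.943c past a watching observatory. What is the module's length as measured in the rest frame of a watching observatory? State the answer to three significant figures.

γ = 1/√(1 − β²) = 1/√(1 − 0.889249) = 1/√0.110751 = 1/0.332793 = 3.0049.
Along the direction of motion the measured length is L₀/γ = 8.85/3.0049 = 2.95 km.

2.95 km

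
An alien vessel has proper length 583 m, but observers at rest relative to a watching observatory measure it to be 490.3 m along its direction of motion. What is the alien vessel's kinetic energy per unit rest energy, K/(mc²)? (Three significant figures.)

0.189

γ = L₀/L = 583/490.3 = 1.18907.
K/(mc²) = γ − 1 = 1.18907 − 1 = 0.189.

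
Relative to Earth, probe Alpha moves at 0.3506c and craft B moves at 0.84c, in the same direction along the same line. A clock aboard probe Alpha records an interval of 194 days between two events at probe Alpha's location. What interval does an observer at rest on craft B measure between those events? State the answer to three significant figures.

269 days

Transform probe Alpha's velocity into craft B's frame: (0.3506 − 0.84)/(1 − 0.3506·0.84) = −0.4894/0.705496, so the relative speed is 0.6937c.
At |u| = 0.6937c, γ = (1 − 0.48122)^(−1/2) = 1.3884.
Probe Alpha's interval is proper; time dilation gives Δt_B = γΔτ = 1.3884 × 194 days = 269 days.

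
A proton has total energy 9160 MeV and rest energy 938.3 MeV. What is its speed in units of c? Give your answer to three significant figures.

0.995c

Total energy E = γmc² gives γ = 9160/938.3 = 9.7623.
Hence β = √(1 − 1/γ²) = √(1 − 0.0104929) = √0.9895071 = 0.995.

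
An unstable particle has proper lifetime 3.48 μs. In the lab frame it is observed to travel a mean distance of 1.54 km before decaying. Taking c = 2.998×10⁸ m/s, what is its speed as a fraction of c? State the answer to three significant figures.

d = βγcτ ⇒ βγ = d/(cτ) = 1540 m / (1043.304 m) = 1.4761.
β = (βγ)/√(1+(βγ)²) = 1.4761/√3.17887 = 0.828.

0.828c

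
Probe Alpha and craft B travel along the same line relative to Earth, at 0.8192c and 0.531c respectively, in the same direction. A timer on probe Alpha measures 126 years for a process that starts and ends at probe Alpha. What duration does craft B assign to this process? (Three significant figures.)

146 years

Speed of probe Alpha in craft B's frame: u = (v_A − v_B)/(1 − v_A v_B/c²) = (0.8192 − 0.531)/(1 − 0.8192×0.531) = 0.2882/0.5650048 = 0.51008; |u| = 0.51008c.
γ for this relative speed: γ = 1/√(1 − 0.260182) = 1.1626.
Probe Alpha's interval is proper; time dilation gives Δt_B = γΔτ = 1.1626 × 126 years = 146 years.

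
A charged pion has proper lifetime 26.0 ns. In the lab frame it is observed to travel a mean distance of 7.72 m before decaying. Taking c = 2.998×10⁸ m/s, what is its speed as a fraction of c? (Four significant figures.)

0.7037c

d = βγcτ ⇒ βγ = d/(cτ) = 7.720 m / (7.7948 m) = 0.9904.
β = (βγ)/√(1+(βγ)²) = 0.9904/√1.980892 = 0.7037.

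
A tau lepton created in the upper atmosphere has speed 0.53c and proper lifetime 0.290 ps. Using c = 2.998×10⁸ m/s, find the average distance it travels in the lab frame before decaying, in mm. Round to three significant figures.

0.0543 mm

γ = 1/√(1 − β²) = 1/√(1 − 0.2809) = 1/√0.7191 = 1/0.847998 = 1.1792.
Lab-frame lifetime: Δt = γτ = 1.1792 × 0.290 ps = 0.34197 ps.
Distance: d = vΔt = 0.53 × 2.998×10⁸ m/s × 3.4197×10^-13 s = 5.43×10^-5 m = 0.0543 mm.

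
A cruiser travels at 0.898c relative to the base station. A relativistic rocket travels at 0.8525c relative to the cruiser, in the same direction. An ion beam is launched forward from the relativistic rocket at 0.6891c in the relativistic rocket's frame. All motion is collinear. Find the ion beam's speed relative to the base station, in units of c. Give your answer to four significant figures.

First combine the ion beam and relativistic rocket (S''→S'): u₁ = (0.6891 + 0.8525)/(1 + 0.6891×0.8525) = 1.5416/1.58745775 = 0.97111.
Then combine with the cruiser (S'→S): u = (0.97111 + 0.898)/(1 + 0.97111×0.898) = 1.86911/1.87205678 = 0.99843.

0.9984c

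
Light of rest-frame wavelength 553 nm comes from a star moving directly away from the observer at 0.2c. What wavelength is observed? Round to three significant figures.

677 nm

Relativistic Doppler for wavelength: λ_obs = λ_src · √((1+β)/(1−β)).
With β = 0.2: factor = √(1.2/0.8) = 1.2247.
λ_obs = 553 × 1.2247 = 677 nm.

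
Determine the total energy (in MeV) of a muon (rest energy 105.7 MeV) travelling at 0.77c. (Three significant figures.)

With β = 0.77, γ = 1/√(1 − 0.77²) = 1/√0.4071 = 1.5673.
Total energy: E = γmc² = 1.5673 × 105.7 MeV = 166 MeV.

166 MeV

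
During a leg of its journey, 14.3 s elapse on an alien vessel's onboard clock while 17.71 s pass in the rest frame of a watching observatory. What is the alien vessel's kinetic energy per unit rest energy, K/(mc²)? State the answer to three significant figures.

0.238

From Δt = γΔτ: γ = 17.71/14.3 = 1.23846.
K/(mc²) = γ − 1 = 1.23846 − 1 = 0.238.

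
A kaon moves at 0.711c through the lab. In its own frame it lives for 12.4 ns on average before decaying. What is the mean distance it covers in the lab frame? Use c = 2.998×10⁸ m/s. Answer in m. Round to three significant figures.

β² = 0.505521, so γ = 1/√0.494479 = 1.4221.
Lab-frame lifetime: Δt = γτ = 1.4221 × 12.4 ns = 17.634 ns.
Distance: d = vΔt = 0.711 × 2.998×10⁸ m/s × 1.7634×10^-8 s = 3.76 m.

3.76 m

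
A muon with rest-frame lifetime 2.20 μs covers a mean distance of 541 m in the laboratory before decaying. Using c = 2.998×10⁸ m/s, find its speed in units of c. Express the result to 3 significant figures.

0.634c

d = βγcτ ⇒ βγ = d/(cτ) = 541.0 m / (659.56 m) = 0.82024.
β = (βγ)/√(1+(βγ)²) = 0.82024/√1.672794 = 0.634.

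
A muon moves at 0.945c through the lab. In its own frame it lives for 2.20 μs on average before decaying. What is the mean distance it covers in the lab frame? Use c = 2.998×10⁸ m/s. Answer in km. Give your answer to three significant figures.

With β = 0.945, γ = 1/√(1 − 0.945²) = 1/√0.106975 = 3.0574.
Lab-frame lifetime: Δt = γτ = 3.0574 × 2.20 μs = 6.7263 μs.
Distance: d = vΔt = 0.945 × 2.998×10⁸ m/s × 6.7263×10^-6 s = 1910 m = 1.91 km.

1.91 km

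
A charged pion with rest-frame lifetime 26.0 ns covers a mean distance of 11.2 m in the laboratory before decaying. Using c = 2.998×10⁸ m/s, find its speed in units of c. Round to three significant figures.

Lab distance = (lab lifetime)·v = γτ·βc, so βγ = d/(cτ) = 11.20/(2.998×10⁸ × 2.600×10^-8) = 1.4369.
With βγ = 1.4369: γ² = 1 + (βγ)² = 3.06468, and β = (βγ)/γ = 1.4369/1.75062 = 0.821.

0.821c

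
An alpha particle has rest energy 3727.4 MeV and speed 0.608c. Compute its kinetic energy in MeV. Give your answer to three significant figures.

967 MeV

Lorentz factor: γ = (1 − 0.369664)^(−1/2) = 1.25955.
Kinetic energy: K = (γ − 1)mc² = (1.25955 − 1) × 3727.4 MeV = 0.25955 × 3727.4 = 967 MeV.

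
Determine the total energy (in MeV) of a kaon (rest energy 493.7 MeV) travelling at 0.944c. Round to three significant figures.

With β = 0.944, γ = 1/√(1 − 0.944²) = 1/√0.108864 = 3.0308.
Total energy: E = γmc² = 3.0308 × 493.7 MeV = 1500 MeV.

1500 MeV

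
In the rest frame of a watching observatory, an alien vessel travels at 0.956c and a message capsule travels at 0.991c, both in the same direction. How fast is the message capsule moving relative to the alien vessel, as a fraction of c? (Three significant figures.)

0.665c

Transform to the alien vessel's frame: u' = (u − v)/(1 − uv/c²).
u' = (0.991 − 0.956)/(1 − 0.991×0.956) = 0.035/0.052604 = 0.66535.
Speed in the alien vessel's frame: 0.665c (in the same direction).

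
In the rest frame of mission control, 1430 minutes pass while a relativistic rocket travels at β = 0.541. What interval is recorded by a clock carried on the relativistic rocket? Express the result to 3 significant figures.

1200 minutes

γ = 1/√(1 − β²) = 1/√(1 − 0.292681) = 1/√0.707319 = 1/0.841023 = 1.189.
The relativistic rocket's clock runs slow as seen from mission control, so Δτ = Δt/γ = 1430/1.189 = 1200 minutes.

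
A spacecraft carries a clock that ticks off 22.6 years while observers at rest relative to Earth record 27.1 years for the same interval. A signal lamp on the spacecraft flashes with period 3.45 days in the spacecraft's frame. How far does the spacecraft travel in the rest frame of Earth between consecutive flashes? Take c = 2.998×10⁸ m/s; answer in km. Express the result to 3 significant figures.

5.91×10^10 km

γ = Δt/Δτ = 27.1/22.6 = 1.19912.
β = √(1 − 1/γ²) = 0.55185. Lab-frame period = γτ = 1.19912×3.45 days = 4.137 days. Distance = βc × γτ = 0.55185 × 2.998×10⁸ m/s × 357436.8 s = 5.9136×10^13 m = 5.91×10^10 km.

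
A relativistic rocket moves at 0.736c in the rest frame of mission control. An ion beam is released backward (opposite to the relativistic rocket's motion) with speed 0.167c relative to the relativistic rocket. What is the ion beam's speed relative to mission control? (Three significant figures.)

0.649c

In units of c, u = (u' + v)/(1 + u'v) with u' = −0.167 and v = 0.736.
Numerator: −0.167 + 0.736 = 0.569. Denominator: 1 + (−0.167)(0.736) = 0.877088.
u = 0.569/0.877088 = 0.64874, so the speed is 0.649c.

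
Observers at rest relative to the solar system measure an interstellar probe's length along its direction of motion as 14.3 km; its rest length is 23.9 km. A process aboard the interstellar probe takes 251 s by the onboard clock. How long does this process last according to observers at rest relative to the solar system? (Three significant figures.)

γ = L₀/L = 23.9/14.3 = 1.67133.
The same γ dilates the second interval: 1.67133 × 251 s = 420 s.

420 s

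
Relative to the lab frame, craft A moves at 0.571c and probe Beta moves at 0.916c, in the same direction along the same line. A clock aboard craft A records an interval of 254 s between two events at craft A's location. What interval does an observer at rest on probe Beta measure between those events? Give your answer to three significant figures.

368 s

The velocity of craft A relative to probe Beta is (0.571 − 0.916)c / (1 − 0.571×0.916) = −0.72333c; relative speed 0.72333c.
At |u| = 0.72333c, γ = (1 − 0.523206)^(−1/2) = 1.4482.
Craft A's interval is proper; time dilation gives Δt_B = γΔτ = 1.4482 × 254 s = 368 s.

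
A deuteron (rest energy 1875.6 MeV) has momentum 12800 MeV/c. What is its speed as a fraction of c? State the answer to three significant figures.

0.989c

pc/(mc²) = 12800/1875.6 = 6.8245 = βγ = β/√(1−β²).
So β² = x²/(1 + x²) with x = 6.8245: x² = 46.5738, β² = 46.5738/47.5738 = 0.97898, β = 0.989.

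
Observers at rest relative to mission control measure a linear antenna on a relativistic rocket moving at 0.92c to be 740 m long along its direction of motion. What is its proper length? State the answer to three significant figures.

γ = 1/√(1 − β²) = 1/√(1 − 0.8464) = 1/√0.1536 = 1/0.391918 = 2.5516.
Proper length: L₀ = γ·L = 2.5516 × 740 = 1890 m.

1890 m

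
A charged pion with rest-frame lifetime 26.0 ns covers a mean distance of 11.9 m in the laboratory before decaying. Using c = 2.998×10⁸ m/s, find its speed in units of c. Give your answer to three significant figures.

Lab distance = (lab lifetime)·v = γτ·βc, so βγ = d/(cτ) = 11.90/(2.998×10⁸ × 2.600×10^-8) = 1.5267.
With βγ = 1.5267: γ² = 1 + (βγ)² = 3.33081, and β = (βγ)/γ = 1.5267/1.82505 = 0.837.

0.837c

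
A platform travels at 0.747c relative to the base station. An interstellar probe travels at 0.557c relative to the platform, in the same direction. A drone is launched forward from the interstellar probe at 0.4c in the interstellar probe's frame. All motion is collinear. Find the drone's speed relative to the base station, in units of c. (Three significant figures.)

0.965c

Compose velocities in two stages. Stage 1 (into S'): u₁ = (0.4+0.557)/(1+0.4×0.557) = 0.78263.
Stage 2 (into S): u = (0.78263+0.747)/(1+0.78263×0.747) = 0.96529, so the speed is 0.965c.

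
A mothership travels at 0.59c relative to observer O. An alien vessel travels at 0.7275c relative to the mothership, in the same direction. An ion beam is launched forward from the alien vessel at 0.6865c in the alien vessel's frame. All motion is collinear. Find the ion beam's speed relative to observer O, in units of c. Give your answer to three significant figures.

Apply u = (u'+v)/(1+u'v) twice. Ion beam in the mothership frame: (0.6865+0.7275)/(1+0.6865·0.7275) = 1.414/1.49942875 = 0.94303c.
That velocity, transformed to the rest frame of observer O: (0.94303+0.59)/(1+0.94303·0.59) = 1.53303/1.5563877 = 0.98499c.

0.985c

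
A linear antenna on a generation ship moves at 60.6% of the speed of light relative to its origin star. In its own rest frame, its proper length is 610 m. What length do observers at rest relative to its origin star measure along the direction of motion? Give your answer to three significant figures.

γ = 1/√(1 − β²) = 1/√(1 − 0.367236) = 1/√0.632764 = 1/0.795465 = 1.2571.
Along the direction of motion the measured length is L₀/γ = 610/1.2571 = 485 m.

485 m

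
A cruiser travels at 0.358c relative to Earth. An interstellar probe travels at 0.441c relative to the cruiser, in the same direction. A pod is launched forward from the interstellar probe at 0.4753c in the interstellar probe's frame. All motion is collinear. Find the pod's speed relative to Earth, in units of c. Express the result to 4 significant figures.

First combine the pod and interstellar probe (S''→S'): u₁ = (0.4753 + 0.441)/(1 + 0.4753×0.441) = 0.9163/1.2096073 = 0.75752.
Then combine with the cruiser (S'→S): u = (0.75752 + 0.358)/(1 + 0.75752×0.358) = 1.11552/1.27119216 = 0.87754.

0.8775c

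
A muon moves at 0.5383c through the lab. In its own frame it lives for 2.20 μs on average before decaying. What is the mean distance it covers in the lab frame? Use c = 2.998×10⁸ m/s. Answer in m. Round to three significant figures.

γ = 1/√(1 − β²) = 1/√(1 − 0.28976689) = 1/√0.71023311 = 1/0.842753 = 1.1866.
Lab-frame lifetime: Δt = γτ = 1.1866 × 2.20 μs = 2.6105 μs.
Distance: d = vΔt = 0.5383 × 2.998×10⁸ m/s × 2.6105×10^-6 s = 421 m.

421 m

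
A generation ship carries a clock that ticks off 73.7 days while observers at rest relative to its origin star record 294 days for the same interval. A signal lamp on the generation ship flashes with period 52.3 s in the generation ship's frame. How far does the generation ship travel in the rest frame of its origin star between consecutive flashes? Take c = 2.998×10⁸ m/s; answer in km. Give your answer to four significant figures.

6.055×10^7 km

γ = Δt/Δτ = 294/73.7 = 3.98915.
β = √(1 − 1/γ²) = 0.96807. Lab-frame period = γτ = 3.98915×52.3 s = 208.63 s. Distance = βc × γτ = 0.96807 × 2.998×10⁸ m/s × 208.63 s = 6.0550×10^10 m = 6.055×10^7 km.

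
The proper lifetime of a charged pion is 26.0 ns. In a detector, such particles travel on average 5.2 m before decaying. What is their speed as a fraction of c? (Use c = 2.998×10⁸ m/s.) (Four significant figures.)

0.5550c

Lab distance = (lab lifetime)·v = γτ·βc, so βγ = d/(cτ) = 5.200/(2.998×10⁸ × 2.600×10^-8) = 0.66711.
With βγ = 0.66711: γ² = 1 + (βγ)² = 1.445036, and β = (βγ)/γ = 0.66711/1.2021 = 0.5550.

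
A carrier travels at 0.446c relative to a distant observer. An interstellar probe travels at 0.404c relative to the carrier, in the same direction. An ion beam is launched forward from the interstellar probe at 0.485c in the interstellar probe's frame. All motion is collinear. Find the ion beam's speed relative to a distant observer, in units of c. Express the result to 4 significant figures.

Apply u = (u'+v)/(1+u'v) twice. Ion beam in the carrier frame: (0.485+0.404)/(1+0.485·0.404) = 0.889/1.19594 = 0.74335c.
That velocity, transformed to the rest frame of a distant observer: (0.74335+0.446)/(1+0.74335·0.446) = 1.18935/1.3315341 = 0.89322c.

0.8932c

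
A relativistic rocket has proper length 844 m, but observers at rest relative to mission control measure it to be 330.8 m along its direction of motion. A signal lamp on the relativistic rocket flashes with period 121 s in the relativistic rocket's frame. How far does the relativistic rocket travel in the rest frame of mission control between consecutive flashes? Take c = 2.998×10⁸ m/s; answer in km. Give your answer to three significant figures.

Length contraction gives γ = L₀/L = 844/330.8 = 2.55139.
β = √(1 − 1/γ²) = 0.91999. Lab-frame period = γτ = 2.55139×121 s = 308.72 s. Distance = βc × γτ = 0.91999 × 2.998×10⁸ m/s × 308.72 s = 8.5149×10^10 m = 8.51×10^7 km.

8.51×10^7 km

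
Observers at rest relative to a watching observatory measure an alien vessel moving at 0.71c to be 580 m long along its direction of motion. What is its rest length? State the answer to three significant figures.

Lorentz factor: γ = (1 − 0.5041)^(−1/2) = 1.42.
Proper length: L₀ = γ·L = 1.42 × 580 = 824 m.

824 m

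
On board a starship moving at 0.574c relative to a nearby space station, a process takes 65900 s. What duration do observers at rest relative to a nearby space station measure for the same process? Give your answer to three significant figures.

80500 s

With β = 0.574, γ = 1/√(1 − 0.574²) = 1/√0.670524 = 1.2212.
The onboard clock measures proper time, so the interval in the rest frame of a nearby space station is dilated: Δt = γ·Δτ = 1.2212 × 65900 s = 80500 s.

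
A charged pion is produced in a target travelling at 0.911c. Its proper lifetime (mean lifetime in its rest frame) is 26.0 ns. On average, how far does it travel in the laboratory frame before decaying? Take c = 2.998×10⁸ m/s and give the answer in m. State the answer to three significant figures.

17.2 m

With β = 0.911, γ = 1/√(1 − 0.911²) = 1/√0.170079 = 2.4248.
Lab-frame lifetime: Δt = γτ = 2.4248 × 26.0 ns = 63.045 ns.
Distance: d = vΔt = 0.911 × 2.998×10⁸ m/s × 6.3045×10^-8 s = 17.2 m.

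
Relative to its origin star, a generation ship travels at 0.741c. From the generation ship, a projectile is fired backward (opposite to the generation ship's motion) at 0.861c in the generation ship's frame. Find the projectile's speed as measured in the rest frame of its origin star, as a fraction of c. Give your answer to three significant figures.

In units of c, u = (u' + v)/(1 + u'v) with u' = −0.861 and v = 0.741.
Numerator: −0.861 + 0.741 = −0.12. Denominator: 1 + (−0.861)(0.741) = 0.361999.
u = −0.12/0.361999 = −0.33149, so the speed is 0.331c.

0.331c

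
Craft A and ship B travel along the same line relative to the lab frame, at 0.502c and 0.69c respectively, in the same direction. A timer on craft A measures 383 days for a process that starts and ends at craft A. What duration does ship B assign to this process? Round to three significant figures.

Speed of craft A in ship B's frame: u = (v_A − v_B)/(1 − v_A v_B/c²) = (0.502 − 0.69)/(1 − 0.502×0.69) = −0.188/0.65362 = −0.28763; |u| = 0.28763c.
γ for this relative speed: γ = 1/√(1 − 0.082731) = 1.0441.
Craft A's interval is proper; time dilation gives Δt_B = γΔτ = 1.0441 × 383 days = 400 days.

400 days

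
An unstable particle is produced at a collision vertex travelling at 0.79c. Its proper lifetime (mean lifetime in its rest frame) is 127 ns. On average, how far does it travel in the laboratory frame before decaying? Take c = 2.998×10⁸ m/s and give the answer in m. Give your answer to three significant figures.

49.1 m

γ = 1/√(1 − β²) = 1/√(1 − 0.6241) = 1/√0.3759 = 1/0.613107 = 1.631.
Lab-frame lifetime: Δt = γτ = 1.631 × 127 ns = 207.14 ns.
Distance: d = vΔt = 0.79 × 2.998×10⁸ m/s × 2.0714×10^-7 s = 49.1 m.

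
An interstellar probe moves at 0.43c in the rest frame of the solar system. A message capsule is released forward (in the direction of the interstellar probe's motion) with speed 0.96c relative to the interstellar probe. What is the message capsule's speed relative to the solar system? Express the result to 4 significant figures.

0.9839c

In units of c, u = (u' + v)/(1 + u'v) with u' = 0.96 and v = 0.43.
Numerator: 0.96 + 0.43 = 1.39. Denominator: 1 + (0.96)(0.43) = 1.4128.
u = 1.39/1.4128 = 0.98386, so the speed is 0.9839c.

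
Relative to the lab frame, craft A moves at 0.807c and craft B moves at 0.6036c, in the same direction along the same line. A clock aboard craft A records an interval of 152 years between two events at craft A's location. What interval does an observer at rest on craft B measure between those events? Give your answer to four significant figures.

Transform craft A's velocity into craft B's frame: (0.807 − 0.6036)/(1 − 0.807·0.6036) = 0.2034/0.5128948, so the relative speed is 0.39657c.
At |u| = 0.39657c, γ = (1 − 0.157268)^(−1/2) = 1.0893.
The clock on craft A records proper time, so craft B measures Δt = γΔτ = 1.0893 × 152 = 165.6 years.

165.6 years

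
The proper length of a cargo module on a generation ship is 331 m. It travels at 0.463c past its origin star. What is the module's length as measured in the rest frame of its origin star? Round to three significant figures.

293 m

With β = 0.463, γ = 1/√(1 − 0.463²) = 1/√0.785631 = 1.1282.
Length contraction: L = L₀/γ = 331/1.1282 = 293 m.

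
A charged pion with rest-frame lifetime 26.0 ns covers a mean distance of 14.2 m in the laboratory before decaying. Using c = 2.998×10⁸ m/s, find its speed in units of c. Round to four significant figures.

Lab distance = (lab lifetime)·v = γτ·βc, so βγ = d/(cτ) = 14.20/(2.998×10⁸ × 2.600×10^-8) = 1.8217.
With βγ = 1.8217: γ² = 1 + (βγ)² = 4.31859, and β = (βγ)/γ = 1.8217/2.07812 = 0.8766.

0.8766c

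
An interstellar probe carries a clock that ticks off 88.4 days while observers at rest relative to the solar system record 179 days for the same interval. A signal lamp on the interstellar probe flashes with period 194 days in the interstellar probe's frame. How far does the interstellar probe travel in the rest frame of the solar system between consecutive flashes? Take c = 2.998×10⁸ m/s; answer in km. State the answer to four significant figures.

The time-dilation ratio gives γ = 179/88.4 = 2.02489.
β = √(1 − 1/γ²) = 0.86954. Lab-frame period = γτ = 2.02489×194 days = 392.83 days. Distance = βc × γτ = 0.86954 × 2.998×10⁸ m/s × 33940512 s = 8.8479×10^15 m = 8.848×10^12 km.

8.848×10^12 km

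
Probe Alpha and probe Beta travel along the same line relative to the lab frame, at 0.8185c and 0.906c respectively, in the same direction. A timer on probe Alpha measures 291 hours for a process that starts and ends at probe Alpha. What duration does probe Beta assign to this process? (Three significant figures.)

Transform probe Alpha's velocity into probe Beta's frame: (0.8185 − 0.906)/(1 − 0.8185·0.906) = −0.0875/0.258439, so the relative speed is 0.33857c.
γ for this relative speed: γ = 1/√(1 − 0.11463) = 1.0628.
The clock on probe Alpha records proper time, so probe Beta measures Δt = γΔτ = 1.0628 × 291 = 309 hours.

309 hours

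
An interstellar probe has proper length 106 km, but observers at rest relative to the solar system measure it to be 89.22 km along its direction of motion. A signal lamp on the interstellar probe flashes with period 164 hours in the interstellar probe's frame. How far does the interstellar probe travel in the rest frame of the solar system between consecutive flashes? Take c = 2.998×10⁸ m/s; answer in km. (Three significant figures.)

γ = L₀/L = 106/89.22 = 1.18807.
β = √(1 − 1/γ²) = 0.53994. Lab-frame period = γτ = 1.18807×164 hours = 194.84 hours. Distance = βc × γτ = 0.53994 × 2.998×10⁸ m/s × 701424 s = 1.1354×10^14 m = 1.14×10^11 km.

1.14×10^11 km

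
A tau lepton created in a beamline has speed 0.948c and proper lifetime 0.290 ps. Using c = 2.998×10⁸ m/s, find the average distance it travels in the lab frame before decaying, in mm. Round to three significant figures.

With β = 0.948, γ = 1/√(1 − 0.948²) = 1/√0.101296 = 3.142.
Lab-frame lifetime: Δt = γτ = 3.142 × 0.290 ps = 0.91118 ps.
Distance: d = vΔt = 0.948 × 2.998×10⁸ m/s × 9.1118×10^-13 s = 2.59×10^-4 m = 0.259 mm.

0.259 mm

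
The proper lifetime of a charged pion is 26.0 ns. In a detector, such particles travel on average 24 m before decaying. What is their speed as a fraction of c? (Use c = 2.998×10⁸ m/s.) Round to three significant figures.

0.951c

d = βγcτ ⇒ βγ = d/(cτ) = 24.00 m / (7.7948 m) = 3.079.
β = (βγ)/√(1+(βγ)²) = 3.079/√10.48024 = 0.951.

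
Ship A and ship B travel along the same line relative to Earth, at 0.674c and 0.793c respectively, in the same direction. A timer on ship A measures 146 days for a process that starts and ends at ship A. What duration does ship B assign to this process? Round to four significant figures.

The velocity of ship A relative to ship B is (0.674 − 0.793)c / (1 − 0.674×0.793) = −0.25563c; relative speed 0.25563c.
γ for this relative speed: γ = 1/√(1 − 0.0653467) = 1.0344.
Ship A's interval is proper; time dilation gives Δt_B = γΔτ = 1.0344 × 146 days = 151.0 days.

151.0 days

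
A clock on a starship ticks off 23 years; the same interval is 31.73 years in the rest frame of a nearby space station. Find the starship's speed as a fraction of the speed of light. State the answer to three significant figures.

0.689c

γ = Δt/Δτ = 31.73/23 = 1.3796.
β = √(1 − 1/γ²) = √(1 − 0.525404) = √0.474596 = 0.689.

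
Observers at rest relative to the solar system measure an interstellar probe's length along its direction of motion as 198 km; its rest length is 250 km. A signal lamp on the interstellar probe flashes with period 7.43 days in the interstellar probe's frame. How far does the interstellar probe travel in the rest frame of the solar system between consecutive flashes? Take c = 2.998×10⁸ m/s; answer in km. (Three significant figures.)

From L = L₀/γ: γ = 250/198 = 1.26263.
β = √(1 − 1/γ²) = 0.61052. Lab-frame period = γτ = 1.26263×7.43 days = 9.3813 days. Distance = βc × γτ = 0.61052 × 2.998×10⁸ m/s × 810544.32 s = 1.4836×10^14 m = 1.48×10^11 km.

1.48×10^11 km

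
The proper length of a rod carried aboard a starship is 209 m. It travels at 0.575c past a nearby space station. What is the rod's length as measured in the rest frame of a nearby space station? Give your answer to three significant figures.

β² = 0.330625, so γ = 1/√0.669375 = 1.2223.
Along the direction of motion the measured length is L₀/γ = 209/1.2223 = 171 m.

171 m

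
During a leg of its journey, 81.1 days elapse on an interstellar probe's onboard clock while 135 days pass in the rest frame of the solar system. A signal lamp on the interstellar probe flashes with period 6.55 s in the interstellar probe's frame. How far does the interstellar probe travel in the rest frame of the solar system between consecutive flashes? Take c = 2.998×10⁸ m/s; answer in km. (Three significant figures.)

From Δt = γΔτ: γ = 135/81.1 = 1.66461.
β = √(1 − 1/γ²) = 0.79944. Lab-frame period = γτ = 1.66461×6.55 s = 10.903 s. Distance = βc × γτ = 0.79944 × 2.998×10⁸ m/s × 10.903 s = 2.6131×10^9 m = 2.61×10^6 km.

2.61×10^6 km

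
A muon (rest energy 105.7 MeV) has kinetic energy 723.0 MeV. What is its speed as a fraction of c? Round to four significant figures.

γ = 1 + K/(mc²) = 1 + 723.0/105.7 = 7.8401.
β = √(1 − 1/γ²) = √(1 − 0.0162688) = √0.9837312 = 0.9918.

0.9918c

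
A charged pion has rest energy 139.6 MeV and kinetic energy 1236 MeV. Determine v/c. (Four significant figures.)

K = (γ−1)mc², so γ = 1 + 1236/139.6 = 9.8539.
Then v/c = √(1 − γ⁻²) = √(1 − 0.0102987) = √0.9897013 = 0.9948.

0.9948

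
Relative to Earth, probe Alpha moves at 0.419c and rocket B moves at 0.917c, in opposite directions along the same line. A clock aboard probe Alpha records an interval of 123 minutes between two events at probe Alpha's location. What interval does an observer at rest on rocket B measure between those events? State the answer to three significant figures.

470 minutes

Transform probe Alpha's velocity into rocket B's frame: (0.419 + 0.917)/(1 + 0.419·0.917) = 1.336/1.384223, so the relative speed is 0.96516c.
γ for this relative speed: γ = 1/√(1 − 0.931534) = 3.8218.
The clock on probe Alpha records proper time, so rocket B measures Δt = γΔτ = 3.8218 × 123 = 470 minutes.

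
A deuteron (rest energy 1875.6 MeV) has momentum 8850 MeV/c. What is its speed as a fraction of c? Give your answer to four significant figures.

pc/(mc²) = 8850/1875.6 = 4.7185 = βγ = β/√(1−β²).
So β² = x²/(1 + x²) with x = 4.7185: x² = 22.2642, β² = 22.2642/23.2642 = 0.957016, β = 0.9783.

0.9783c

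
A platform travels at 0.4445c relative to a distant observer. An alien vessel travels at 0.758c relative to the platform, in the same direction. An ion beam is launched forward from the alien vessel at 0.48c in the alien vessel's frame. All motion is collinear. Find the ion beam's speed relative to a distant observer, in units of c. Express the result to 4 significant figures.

First combine the ion beam and alien vessel (S''→S'): u₁ = (0.48 + 0.758)/(1 + 0.48×0.758) = 1.238/1.36384 = 0.90773.
Then combine with the platform (S'→S): u = (0.90773 + 0.4445)/(1 + 0.90773×0.4445) = 1.35223/1.403485985 = 0.96348.

0.9635c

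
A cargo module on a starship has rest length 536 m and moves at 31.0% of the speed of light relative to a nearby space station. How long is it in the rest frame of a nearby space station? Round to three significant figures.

510 m

γ = 1/√(1 − β²) = 1/√(1 − 0.0961) = 1/√0.9039 = 1/0.950737 = 1.0518.
Along the direction of motion the measured length is L₀/γ = 536/1.0518 = 510 m.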